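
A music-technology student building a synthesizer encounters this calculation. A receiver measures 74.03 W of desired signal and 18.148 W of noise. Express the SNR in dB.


SNR in decibels:
SNR = 10 * log10(Ps / Pn)
    = 10 * log10(74.03 / 18.148)
    = 10 * log10(4.0792)
    = 10 * 0.6106
    = 6.11 dB

6.11 dB


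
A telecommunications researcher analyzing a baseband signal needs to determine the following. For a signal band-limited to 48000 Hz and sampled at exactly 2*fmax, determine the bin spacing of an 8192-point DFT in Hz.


Step 1 — Nyquist sampling rate:
fs = 2 * fmax = 2 * 48000 = 96000 Hz

Step 2 — DFT bin spacing:
df = fs / N = 96000 / 8192 = 11.7188 Hz

11.7188 Hz


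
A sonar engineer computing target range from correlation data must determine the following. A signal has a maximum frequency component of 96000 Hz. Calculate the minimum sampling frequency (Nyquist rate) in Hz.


The Nyquist rate is twice the maximum frequency component.
fs_min = 2 * fmax
      = 2 * 96000
      = 192000 Hz

192000


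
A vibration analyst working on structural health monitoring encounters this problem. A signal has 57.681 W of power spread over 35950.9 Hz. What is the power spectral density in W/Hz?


Power spectral density:
PSD = P / BW
    = 57.681 / 35950.9
    = 0.00160444 W/Hz

0.00160444 W/Hz


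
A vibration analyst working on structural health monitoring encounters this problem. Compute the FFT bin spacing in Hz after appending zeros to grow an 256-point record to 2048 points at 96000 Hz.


Frequency resolution after zero-padding:
N_padded = 256 * 8 = 2048
df = fs / N_padded
   = 96000 / 2048
   = 46.875 Hz

46.875 Hz


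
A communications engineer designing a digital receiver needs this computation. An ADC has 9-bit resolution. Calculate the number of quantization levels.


Number of quantization levels = 2^N
= 2^9
= 512

512


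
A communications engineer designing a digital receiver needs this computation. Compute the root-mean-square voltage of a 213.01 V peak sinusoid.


RMS voltage for a sinusoidal waveform:
V_rms = V_peak / sqrt(2)
      = 213.01 / 1.414214
      = 150.621 V

150.621 V


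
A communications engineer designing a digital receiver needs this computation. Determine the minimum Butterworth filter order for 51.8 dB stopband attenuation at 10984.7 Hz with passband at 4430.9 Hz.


Butterworth filter order formula:
n = log10(10^(A/10) - 1) / (2 * log10(f_stop/f_pass))
10^(51.8/10) - 1 = 151355.1248
f_stop/f_pass = 10984.7 / 4430.9 = 2.4791
n = 6.5687 -> ceil = 7

7


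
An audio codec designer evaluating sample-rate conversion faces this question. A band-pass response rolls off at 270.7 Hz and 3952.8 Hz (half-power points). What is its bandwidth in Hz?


Bandwidth is the difference of -3dB frequencies:
BW = f_high - f_low
   = 3952.8 - 270.7
   = 3682.1 Hz

3682.1 Hz


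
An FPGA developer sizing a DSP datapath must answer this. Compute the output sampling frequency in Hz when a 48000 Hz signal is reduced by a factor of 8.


Decimation reduces the sample rate:
fs_out = fs_in / M
       = 48000 / 8
       = 6000.0 Hz

6000.0 Hz


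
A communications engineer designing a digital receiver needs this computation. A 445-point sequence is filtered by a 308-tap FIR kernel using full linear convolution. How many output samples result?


Linear convolution output length:
L = N + M - 1
  = 445 + 308 - 1
  = 752 samples

752


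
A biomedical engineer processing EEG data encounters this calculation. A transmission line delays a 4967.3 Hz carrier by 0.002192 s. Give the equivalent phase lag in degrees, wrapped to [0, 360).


Phase shift from frequency and time delay:
phi = 360 * f * t_delay
    = 360 * 4967.3 * 0.002192
    = 3919.8 degrees
    mod 360 = 319.8 degrees

319.8 degrees


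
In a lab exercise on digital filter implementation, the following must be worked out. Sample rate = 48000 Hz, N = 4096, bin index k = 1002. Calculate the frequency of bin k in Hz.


Frequency of DFT bin k:
f_k = k * fs / N
    = 1002 * 48000 / 4096
    = 48096000 / 4096
    = 11742.188 Hz

11742.188 Hz


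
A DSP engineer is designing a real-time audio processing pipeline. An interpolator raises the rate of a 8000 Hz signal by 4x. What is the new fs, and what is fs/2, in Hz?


Step 1 — output sample rate after interpolation by L:
fs_out = L * fs_in = 4 * 8000 = 32000 Hz

Step 2 — Nyquist frequency of the output stream:
f_Nyq = fs_out / 2 = 32000 / 2 = 16000.0 Hz

fs_out = 32000 Hz; f_Nyquist = 16000.0 Hz


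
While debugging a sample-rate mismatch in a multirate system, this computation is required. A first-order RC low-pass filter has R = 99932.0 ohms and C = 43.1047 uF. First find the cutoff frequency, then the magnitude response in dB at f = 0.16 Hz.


Step 1 — cutoff frequency:
fc = 1 / (2*pi*R*C)
C = 43.1047 uF = 4.31047e-05 F
fc = 1 / (2*pi*99932.0*4.31047e-05)
   = 0.036948 Hz

Step 2 — magnitude at f = 0.16 Hz:
|H(f)| = 1 / sqrt(1 + (f/fc)^2)
f/fc = 0.16 / 0.036948 = 4.33041
|H| = 1 / sqrt(1 + 18.752451) = 0.2250036
|H|_dB = 20*log10(0.2250036) = -12.96 dB

fc = 0.036948 Hz; |H(0.16 Hz)| = -12.96 dB


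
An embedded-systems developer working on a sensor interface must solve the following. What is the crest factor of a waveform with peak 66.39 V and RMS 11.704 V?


Crest factor is the ratio of peak to RMS:
CF = V_peak / V_rms
   = 66.39 / 11.704
   = 5.6724

5.6724


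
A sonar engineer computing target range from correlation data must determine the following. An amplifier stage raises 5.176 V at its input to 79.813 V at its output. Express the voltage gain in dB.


Voltage gain in dB:
G = 20 * log10(Vout / Vin)
  = 20 * log10(79.813 / 5.176)
  = 20 * log10(15.419822)
  = 20 * 1.188079
  = 23.76 dB

23.76 dB


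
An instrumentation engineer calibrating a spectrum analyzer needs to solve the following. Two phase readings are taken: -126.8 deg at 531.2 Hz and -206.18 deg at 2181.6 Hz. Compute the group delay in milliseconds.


Group delay from phase difference:
tau = -d(phi)/d(omega)
d(phi) = -79.38 deg = -1.385442 rad
d(omega) = 2*pi*(2181.6 - 531.2) = 10369.769 rad/s
tau = -(-1.385442) / 10369.769
    = 0.1336 ms

0.1336 ms


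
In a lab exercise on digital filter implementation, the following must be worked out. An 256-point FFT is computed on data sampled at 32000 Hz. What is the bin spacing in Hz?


DFT frequency resolution:
df = fs / N
   = 32000 / 256
   = 125.0 Hz

125.0 Hz


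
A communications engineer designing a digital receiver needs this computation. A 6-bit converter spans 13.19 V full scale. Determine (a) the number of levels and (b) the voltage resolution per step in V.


Step 1 — number of quantization levels:
L = 2^N = 2^6 = 64

Step 2 — LSB step size:
delta = Vfs / L
      = 13.19 / 64
      = 0.20609375 V

Levels = 64; step size = 0.20609375 V


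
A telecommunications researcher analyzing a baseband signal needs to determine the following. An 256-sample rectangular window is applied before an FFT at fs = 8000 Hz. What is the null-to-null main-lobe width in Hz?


Main lobe width for a rectangular window:
Width = 2 * fs / N
      = 2 * 8000 / 256
      = 16000 / 256
      = 62.5 Hz

62.5 Hz


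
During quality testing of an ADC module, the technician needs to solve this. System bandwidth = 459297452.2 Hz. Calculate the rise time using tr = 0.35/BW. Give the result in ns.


Rise time from bandwidth relationship:
tr = 0.35 / BW
   = 0.35 / 459297452.2
   = 7.620334019e-10 s
   = 0.762 ns

0.762 ns


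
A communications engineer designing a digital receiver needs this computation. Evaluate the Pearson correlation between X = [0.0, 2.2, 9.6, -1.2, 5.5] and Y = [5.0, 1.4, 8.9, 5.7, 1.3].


Pearson correlation coefficient (population):
r = cov(X,Y) / (std(X) * std(Y))
Mean X = 3.22, Mean Y = 4.46
Cov(X,Y) = 3.4048
Std(X) = 3.920408, Std(Y) = 2.85979
r = 0.3037

0.3037


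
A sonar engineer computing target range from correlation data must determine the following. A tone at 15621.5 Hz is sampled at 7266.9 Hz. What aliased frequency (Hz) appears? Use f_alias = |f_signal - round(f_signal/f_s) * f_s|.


Compute the nearest integer multiple of fs to the signal:
n = round(15621.5 / 7266.9) = 2
f_alias = |15621.5 - 2 * 7266.9|
        = |15621.5 - 14533.8|
        = 1087.7 Hz

1087.7


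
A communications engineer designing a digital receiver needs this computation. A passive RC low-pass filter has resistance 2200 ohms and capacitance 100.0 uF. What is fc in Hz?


Cutoff frequency of a first-order RC filter:
fc = 1 / (2 * pi * R * C)
C = 100.0 uF = 0.0001 F
fc = 1 / (2 * pi * 2200 * 0.0001)
   = 1 / 1.3823007675795
   = 0.723432 Hz

0.723432 Hz


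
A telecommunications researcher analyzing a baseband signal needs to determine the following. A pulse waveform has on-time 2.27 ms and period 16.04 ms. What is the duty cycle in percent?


Duty cycle as a percentage:
DC = (t_on / T) * 100
   = (2.27 / 16.04) * 100
   = 0.141521 * 100
   = 14.15 %

14.15 %


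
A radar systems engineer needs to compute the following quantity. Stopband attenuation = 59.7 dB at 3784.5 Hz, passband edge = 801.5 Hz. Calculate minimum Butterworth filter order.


Butterworth filter order formula:
n = log10(10^(A/10) - 1) / (2 * log10(f_stop/f_pass))
10^(59.7/10) - 1 = 933253.3008
f_stop/f_pass = 3784.5 / 801.5 = 4.7218
n = 4.4281 -> ceil = 5

5


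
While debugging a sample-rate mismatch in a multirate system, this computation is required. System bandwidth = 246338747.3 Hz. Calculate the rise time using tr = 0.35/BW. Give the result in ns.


Rise time from bandwidth relationship:
tr = 0.35 / BW
   = 0.35 / 246338747.3
   = 1.420807745e-09 s
   = 1.4208 ns

1.4208 ns


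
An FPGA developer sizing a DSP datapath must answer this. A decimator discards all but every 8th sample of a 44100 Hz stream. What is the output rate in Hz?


Decimation reduces the sample rate:
fs_out = fs_in / M
       = 44100 / 8
       = 5512.5 Hz

5512.5 Hz


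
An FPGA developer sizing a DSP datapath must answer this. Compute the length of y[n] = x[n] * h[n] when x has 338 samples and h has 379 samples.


Linear convolution output length:
L = N + M - 1
  = 338 + 379 - 1
  = 716 samples

716


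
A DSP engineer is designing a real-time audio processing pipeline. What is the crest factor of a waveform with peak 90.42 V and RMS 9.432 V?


Crest factor is the ratio of peak to RMS:
CF = V_peak / V_rms
   = 90.42 / 9.432
   = 9.5865

9.5865


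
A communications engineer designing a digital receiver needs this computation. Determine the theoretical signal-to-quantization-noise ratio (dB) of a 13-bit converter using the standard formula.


Theoretical SNR for a full-scale sinusoid:
SNR = 6.02 * N + 1.76
    = 6.02 * 13 + 1.76
    = 78.26 + 1.76
    = 80.02 dB

80.02 dB


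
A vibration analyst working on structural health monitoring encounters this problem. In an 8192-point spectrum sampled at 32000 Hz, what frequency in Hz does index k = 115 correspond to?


Frequency of DFT bin k:
f_k = k * fs / N
    = 115 * 32000 / 8192
    = 3680000 / 8192
    = 449.219 Hz

449.219 Hz


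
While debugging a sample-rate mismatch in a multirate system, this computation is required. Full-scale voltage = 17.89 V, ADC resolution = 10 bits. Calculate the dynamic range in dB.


Dynamic range from full-scale to LSB:
V_min = V_max / 2^bits = 17.89 / 2^10
DR = 20 * log10(V_max / V_min)
   = 20 * log10(2^10)
   = 20 * 10 * log10(2)
   = 60.21 dB

60.21 dB


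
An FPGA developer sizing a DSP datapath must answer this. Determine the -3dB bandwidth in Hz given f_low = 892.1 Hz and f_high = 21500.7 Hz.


Bandwidth is the difference of -3dB frequencies:
BW = f_high - f_low
   = 21500.7 - 892.1
   = 20608.6 Hz

20608.6 Hz


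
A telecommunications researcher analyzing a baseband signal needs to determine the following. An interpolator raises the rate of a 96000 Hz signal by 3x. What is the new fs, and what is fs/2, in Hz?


Step 1 — output sample rate after interpolation by L:
fs_out = L * fs_in = 3 * 96000 = 288000 Hz

Step 2 — Nyquist frequency of the output stream:
f_Nyq = fs_out / 2 = 288000 / 2 = 144000.0 Hz

fs_out = 288000 Hz; f_Nyquist = 144000.0 Hz


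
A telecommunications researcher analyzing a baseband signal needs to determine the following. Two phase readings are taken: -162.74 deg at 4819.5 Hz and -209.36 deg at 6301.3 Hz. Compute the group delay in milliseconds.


Group delay from phase difference:
tau = -d(phi)/d(omega)
d(phi) = -46.62 deg = -0.813672 rad
d(omega) = 2*pi*(6301.3 - 4819.5) = 9310.424 rad/s
tau = -(-0.813672) / 9310.424
    = 0.0874 ms

0.0874 ms


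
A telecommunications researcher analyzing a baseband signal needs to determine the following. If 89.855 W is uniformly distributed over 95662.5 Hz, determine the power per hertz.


Power spectral density:
PSD = P / BW
    = 89.855 / 95662.5
    = 0.00093929 W/Hz

0.00093929 W/Hz


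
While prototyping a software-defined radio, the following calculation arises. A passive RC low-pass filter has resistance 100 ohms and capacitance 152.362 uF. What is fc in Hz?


Cutoff frequency of a first-order RC filter:
fc = 1 / (2 * pi * R * C)
C = 152.362 uF = 0.000152362 F
fc = 1 / (2 * pi * 100 * 0.000152362)
   = 1 / 0.09573186797725
   = 10.445842 Hz

10.445842 Hz


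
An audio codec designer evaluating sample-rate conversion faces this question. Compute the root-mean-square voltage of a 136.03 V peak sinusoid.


RMS voltage for a sinusoidal waveform:
V_rms = V_peak / sqrt(2)
      = 136.03 / 1.414214
      = 96.188 V

96.188 V


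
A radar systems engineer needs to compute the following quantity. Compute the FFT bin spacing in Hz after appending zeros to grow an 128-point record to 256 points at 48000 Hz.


Frequency resolution after zero-padding:
N_padded = 128 * 2 = 256
df = fs / N_padded
   = 48000 / 256
   = 187.5 Hz

187.5 Hz


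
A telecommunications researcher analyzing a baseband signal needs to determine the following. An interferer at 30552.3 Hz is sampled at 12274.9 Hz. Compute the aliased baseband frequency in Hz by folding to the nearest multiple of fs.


Compute the nearest integer multiple of fs to the signal:
n = round(30552.3 / 12274.9) = 2
f_alias = |30552.3 - 2 * 12274.9|
        = |30552.3 - 24549.8|
        = 6002.5 Hz

6002.5


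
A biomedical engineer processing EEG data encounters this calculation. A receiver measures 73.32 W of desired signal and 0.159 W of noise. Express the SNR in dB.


SNR in decibels:
SNR = 10 * log10(Ps / Pn)
    = 10 * log10(73.32 / 0.159)
    = 10 * log10(461.1321)
    = 10 * 2.6638
    = 26.64 dB

26.64 dB


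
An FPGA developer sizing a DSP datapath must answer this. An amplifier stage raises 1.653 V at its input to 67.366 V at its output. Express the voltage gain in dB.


Voltage gain in dB:
G = 20 * log10(Vout / Vin)
  = 20 * log10(67.366 / 1.653)
  = 20 * log10(40.753781)
  = 20 * 1.610168
  = 32.2 dB

32.2 dB


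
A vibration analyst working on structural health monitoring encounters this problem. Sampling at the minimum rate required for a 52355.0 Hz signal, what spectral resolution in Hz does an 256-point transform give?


Step 1 — Nyquist sampling rate:
fs = 2 * fmax = 2 * 52355.0 = 104710.0 Hz

Step 2 — DFT bin spacing:
df = fs / N = 104710.0 / 256 = 409.0234 Hz

409.0234 Hz


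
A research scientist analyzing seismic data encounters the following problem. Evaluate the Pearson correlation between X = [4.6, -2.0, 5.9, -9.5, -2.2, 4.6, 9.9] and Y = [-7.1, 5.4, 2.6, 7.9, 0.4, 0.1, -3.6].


Pearson correlation coefficient (population):
r = cov(X,Y) / (std(X) * std(Y))
Mean X = 1.6143, Mean Y = 0.8143
Cov(X,Y) = -21.20449
Std(X) = 6.047297, Std(Y) = 4.739327
r = -0.7399

-0.7399


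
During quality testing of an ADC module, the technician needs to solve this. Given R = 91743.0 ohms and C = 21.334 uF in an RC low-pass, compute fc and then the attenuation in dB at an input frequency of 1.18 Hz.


Step 1 — cutoff frequency:
fc = 1 / (2*pi*R*C)
C = 21.334 uF = 2.1334e-05 F
fc = 1 / (2*pi*91743.0*2.1334e-05)
   = 0.0813158 Hz

Step 2 — magnitude at f = 1.18 Hz:
|H(f)| = 1 / sqrt(1 + (f/fc)^2)
f/fc = 1.18 / 0.0813158 = 14.511325
|H| = 1 / sqrt(1 + 210.578553) = 0.0687487
|H|_dB = 20*log10(0.0687487) = -23.25 dB

fc = 0.0813158 Hz; |H(1.18 Hz)| = -23.25 dB


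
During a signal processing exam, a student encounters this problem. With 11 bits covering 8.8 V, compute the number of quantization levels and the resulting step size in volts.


Step 1 — number of quantization levels:
L = 2^N = 2^11 = 2048

Step 2 — LSB step size:
delta = Vfs / L
      = 8.8 / 2048
      = 0.00429688 V

Levels = 2048; step size = 0.00429688 V


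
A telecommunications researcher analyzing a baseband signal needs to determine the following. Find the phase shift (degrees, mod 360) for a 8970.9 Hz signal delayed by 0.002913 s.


Phase shift from frequency and time delay:
phi = 360 * f * t_delay
    = 360 * 8970.9 * 0.002913
    = 9407.6 degrees
    mod 360 = 47.6 degrees

47.6 degrees


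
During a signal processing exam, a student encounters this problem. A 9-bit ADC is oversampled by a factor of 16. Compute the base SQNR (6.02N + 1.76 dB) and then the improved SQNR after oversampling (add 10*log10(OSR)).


Step 1 — baseline SQNR at Nyquist:
SQNR_base = 6.02*N + 1.76
          = 6.02*9 + 1.76
          = 55.94 dB

Step 2 — oversampling processing gain:
G = 10*log10(OSR) = 10*log10(16) = 12.04 dB

Step 3 — total:
SQNR_total = 55.94 + 12.04 = 67.98 dB

Base SQNR = 55.94 dB; oversampled SQNR = 67.98 dB


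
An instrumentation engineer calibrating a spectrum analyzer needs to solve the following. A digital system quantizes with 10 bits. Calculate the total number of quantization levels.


Number of quantization levels = 2^N
= 2^10
= 1024

1024


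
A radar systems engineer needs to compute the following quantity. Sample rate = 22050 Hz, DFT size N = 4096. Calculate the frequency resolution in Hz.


DFT frequency resolution:
df = fs / N
   = 22050 / 4096
   = 5.3833 Hz

5.3833 Hz


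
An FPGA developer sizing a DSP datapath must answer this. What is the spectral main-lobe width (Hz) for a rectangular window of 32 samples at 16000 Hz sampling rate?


Main lobe width for a rectangular window:
Width = 2 * fs / N
      = 2 * 16000 / 32
      = 32000 / 32
      = 1000.0 Hz

1000.0 Hz


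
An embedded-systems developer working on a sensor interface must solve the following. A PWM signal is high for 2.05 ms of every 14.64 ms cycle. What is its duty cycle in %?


Duty cycle as a percentage:
DC = (t_on / T) * 100
   = (2.05 / 14.64) * 100
   = 0.140027 * 100
   = 14.0 %

14.0 %


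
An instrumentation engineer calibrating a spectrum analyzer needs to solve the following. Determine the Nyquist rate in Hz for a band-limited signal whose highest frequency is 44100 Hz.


The Nyquist rate is twice the maximum frequency component.
fs_min = 2 * fmax
      = 2 * 44100
      = 88200 Hz

88200


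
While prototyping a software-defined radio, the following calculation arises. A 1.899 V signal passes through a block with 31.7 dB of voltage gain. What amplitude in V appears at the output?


Output voltage from dB gain:
V_out = V_in * 10^(gain_dB / 20)
      = 1.899 * 10^(31.7 / 20)
      = 1.899 * 38.459178
      = 73.034 V

73.034 V


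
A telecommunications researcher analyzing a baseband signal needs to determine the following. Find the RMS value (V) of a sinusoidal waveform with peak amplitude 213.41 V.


RMS voltage for a sinusoidal waveform:
V_rms = V_peak / sqrt(2)
      = 213.41 / 1.414214
      = 150.904 V

150.904 V


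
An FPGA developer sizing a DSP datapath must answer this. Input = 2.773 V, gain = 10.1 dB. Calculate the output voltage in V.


Output voltage from dB gain:
V_out = V_in * 10^(gain_dB / 20)
      = 2.773 * 10^(10.1 / 20)
      = 2.773 * 3.198895
      = 8.8705 V

8.8705 V


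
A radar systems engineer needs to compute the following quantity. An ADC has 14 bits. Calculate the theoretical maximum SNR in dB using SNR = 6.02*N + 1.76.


Theoretical SNR for a full-scale sinusoid:
SNR = 6.02 * N + 1.76
    = 6.02 * 14 + 1.76
    = 84.28 + 1.76
    = 86.04 dB

86.04 dB


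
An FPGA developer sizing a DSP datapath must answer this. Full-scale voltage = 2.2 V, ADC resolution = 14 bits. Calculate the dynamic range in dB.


Dynamic range from full-scale to LSB:
V_min = V_max / 2^bits = 2.2 / 2^14
DR = 20 * log10(V_max / V_min)
   = 20 * log10(2^14)
   = 20 * 14 * log10(2)
   = 84.29 dB

84.29 dB


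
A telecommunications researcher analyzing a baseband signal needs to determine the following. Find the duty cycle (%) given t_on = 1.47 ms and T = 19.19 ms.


Duty cycle as a percentage:
DC = (t_on / T) * 100
   = (1.47 / 19.19) * 100
   = 0.076602 * 100
   = 7.66 %

7.66 %


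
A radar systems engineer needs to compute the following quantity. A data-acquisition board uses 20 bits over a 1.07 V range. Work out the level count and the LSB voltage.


Step 1 — number of quantization levels:
L = 2^N = 2^20 = 1048576

Step 2 — LSB step size:
delta = Vfs / L
      = 1.07 / 1048576
      = 1.02e-06 V

Levels = 1048576; step size = 1.02e-06 V


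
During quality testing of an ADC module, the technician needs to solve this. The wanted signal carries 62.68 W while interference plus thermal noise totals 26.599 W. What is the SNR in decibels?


SNR in decibels:
SNR = 10 * log10(Ps / Pn)
    = 10 * log10(62.68 / 26.599)
    = 10 * log10(2.3565)
    = 10 * 0.3723
    = 3.72 dB

3.72 dB


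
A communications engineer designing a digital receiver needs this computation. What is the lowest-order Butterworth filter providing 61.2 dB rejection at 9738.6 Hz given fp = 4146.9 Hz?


Butterworth filter order formula:
n = log10(10^(A/10) - 1) / (2 * log10(f_stop/f_pass))
10^(61.2/10) - 1 = 1318255.7386
f_stop/f_pass = 9738.6 / 4146.9 = 2.3484
n = 8.253 -> ceil = 9

9


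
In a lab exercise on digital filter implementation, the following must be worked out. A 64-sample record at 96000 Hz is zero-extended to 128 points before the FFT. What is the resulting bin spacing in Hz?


Frequency resolution after zero-padding:
N_padded = 64 * 2 = 128
df = fs / N_padded
   = 96000 / 128
   = 750.0 Hz

750.0 Hz


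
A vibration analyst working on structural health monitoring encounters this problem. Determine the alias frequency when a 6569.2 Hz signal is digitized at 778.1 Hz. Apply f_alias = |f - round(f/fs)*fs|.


Compute the nearest integer multiple of fs to the signal:
n = round(6569.2 / 778.1) = 8
f_alias = |6569.2 - 8 * 778.1|
        = |6569.2 - 6224.8|
        = 344.4 Hz

344.4


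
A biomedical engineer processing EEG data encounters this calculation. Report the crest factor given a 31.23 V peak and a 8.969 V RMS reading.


Crest factor is the ratio of peak to RMS:
CF = V_peak / V_rms
   = 31.23 / 8.969
   = 3.482

3.482


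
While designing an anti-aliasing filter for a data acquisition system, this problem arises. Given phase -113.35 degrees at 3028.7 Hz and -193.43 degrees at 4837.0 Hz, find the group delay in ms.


Group delay from phase difference:
tau = -d(phi)/d(omega)
d(phi) = -80.08 deg = -1.39766 rad
d(omega) = 2*pi*(4837.0 - 3028.7) = 11361.884 rad/s
tau = -(-1.39766) / 11361.884
    = 0.123 ms

0.123 ms


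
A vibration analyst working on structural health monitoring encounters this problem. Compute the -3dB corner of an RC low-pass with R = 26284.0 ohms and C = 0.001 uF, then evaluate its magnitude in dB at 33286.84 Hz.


Step 1 — cutoff frequency:
fc = 1 / (2*pi*R*C)
C = 0.001 uF = 1e-09 F
fc = 1 / (2*pi*26284.0*1e-09)
   = 6055.203 Hz

Step 2 — magnitude at f = 33286.84 Hz:
|H(f)| = 1 / sqrt(1 + (f/fc)^2)
f/fc = 33286.84 / 6055.203 = 5.497229
|H| = 1 / sqrt(1 + 30.219527) = 0.1789727
|H|_dB = 20*log10(0.1789727) = -14.94 dB

fc = 6055.203 Hz; |H(33286.84 Hz)| = -14.94 dB


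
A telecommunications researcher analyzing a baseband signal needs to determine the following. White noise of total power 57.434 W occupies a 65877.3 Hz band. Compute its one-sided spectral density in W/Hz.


Power spectral density:
PSD = P / BW
    = 57.434 / 65877.3
    = 0.00087183 W/Hz

0.00087183 W/Hz


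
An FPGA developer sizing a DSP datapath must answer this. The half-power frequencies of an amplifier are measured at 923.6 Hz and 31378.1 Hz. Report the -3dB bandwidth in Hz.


Bandwidth is the difference of -3dB frequencies:
BW = f_high - f_low
   = 31378.1 - 923.6
   = 30454.5 Hz

30454.5 Hz


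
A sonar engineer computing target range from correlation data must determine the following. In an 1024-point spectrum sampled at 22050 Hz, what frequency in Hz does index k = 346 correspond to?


Frequency of DFT bin k:
f_k = k * fs / N
    = 346 * 22050 / 1024
    = 7629300 / 1024
    = 7450.488 Hz

7450.488 Hz


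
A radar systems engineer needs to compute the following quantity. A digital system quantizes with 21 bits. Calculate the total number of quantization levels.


Number of quantization levels = 2^N
= 2^21
= 2097152

2097152


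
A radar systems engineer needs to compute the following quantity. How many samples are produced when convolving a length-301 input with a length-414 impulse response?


Linear convolution output length:
L = N + M - 1
  = 301 + 414 - 1
  = 714 samples

714


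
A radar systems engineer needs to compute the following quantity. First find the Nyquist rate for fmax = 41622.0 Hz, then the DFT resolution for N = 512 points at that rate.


Step 1 — Nyquist sampling rate:
fs = 2 * fmax = 2 * 41622.0 = 83244.0 Hz

Step 2 — DFT bin spacing:
df = fs / N = 83244.0 / 512 = 162.5859 Hz

162.5859 Hz


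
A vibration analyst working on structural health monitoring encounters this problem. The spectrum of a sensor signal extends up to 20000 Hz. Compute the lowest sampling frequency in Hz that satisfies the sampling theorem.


The Nyquist rate is twice the maximum frequency component.
fs_min = 2 * fmax
      = 2 * 20000
      = 40000 Hz

40000


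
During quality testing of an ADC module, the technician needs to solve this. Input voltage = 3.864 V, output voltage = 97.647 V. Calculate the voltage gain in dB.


Voltage gain in dB:
G = 20 * log10(Vout / Vin)
  = 20 * log10(97.647 / 3.864)
  = 20 * log10(25.270963)
  = 20 * 1.402622
  = 28.05 dB

28.05 dB


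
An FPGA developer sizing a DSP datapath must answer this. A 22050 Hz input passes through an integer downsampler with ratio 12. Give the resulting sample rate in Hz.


Decimation reduces the sample rate:
fs_out = fs_in / M
       = 22050 / 12
       = 1837.5 Hz

1837.5 Hz


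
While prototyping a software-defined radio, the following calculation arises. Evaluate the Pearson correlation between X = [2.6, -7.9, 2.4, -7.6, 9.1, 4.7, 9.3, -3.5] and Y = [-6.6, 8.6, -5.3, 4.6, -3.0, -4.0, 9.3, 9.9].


Pearson correlation coefficient (population):
r = cov(X,Y) / (std(X) * std(Y))
Mean X = 1.1375, Mean Y = 1.6875
Cov(X,Y) = -17.799531
Std(X) = 6.383365, Std(Y) = 6.647262
r = -0.4195

-0.4195


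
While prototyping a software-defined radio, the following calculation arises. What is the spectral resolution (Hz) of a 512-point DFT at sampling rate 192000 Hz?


DFT frequency resolution:
df = fs / N
   = 192000 / 512
   = 375.0 Hz

375.0 Hz


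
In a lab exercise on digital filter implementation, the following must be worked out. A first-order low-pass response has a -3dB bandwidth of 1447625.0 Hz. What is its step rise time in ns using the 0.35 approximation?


Rise time from bandwidth relationship:
tr = 0.35 / BW
   = 0.35 / 1447625.0
   = 2.417753216e-07 s
   = 241.7753 ns

241.7753 ns


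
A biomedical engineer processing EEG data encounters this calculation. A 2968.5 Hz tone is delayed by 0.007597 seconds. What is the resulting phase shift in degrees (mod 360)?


Phase shift from frequency and time delay:
phi = 360 * f * t_delay
    = 360 * 2968.5 * 0.007597
    = 8118.61 degrees
    mod 360 = 198.61 degrees

198.61 degrees


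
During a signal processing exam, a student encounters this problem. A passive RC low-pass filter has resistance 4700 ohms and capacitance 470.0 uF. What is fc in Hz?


Cutoff frequency of a first-order RC filter:
fc = 1 / (2 * pi * R * C)
C = 470.0 uF = 0.00047 F
fc = 1 / (2 * pi * 4700 * 0.00047)
   = 1 / 13.87955634356
   = 0.072048 Hz

0.072048 Hz


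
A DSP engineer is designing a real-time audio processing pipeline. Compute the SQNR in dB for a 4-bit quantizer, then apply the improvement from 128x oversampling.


Step 1 — baseline SQNR at Nyquist:
SQNR_base = 6.02*N + 1.76
          = 6.02*4 + 1.76
          = 25.84 dB

Step 2 — oversampling processing gain:
G = 10*log10(OSR) = 10*log10(128) = 21.07 dB

Step 3 — total:
SQNR_total = 25.84 + 21.07 = 46.91 dB

Base SQNR = 25.84 dB; oversampled SQNR = 46.91 dB


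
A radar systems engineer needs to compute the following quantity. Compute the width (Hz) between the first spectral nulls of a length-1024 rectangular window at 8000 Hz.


Main lobe width for a rectangular window:
Width = 2 * fs / N
      = 2 * 8000 / 1024
      = 16000 / 1024
      = 15.625 Hz

15.625 Hz


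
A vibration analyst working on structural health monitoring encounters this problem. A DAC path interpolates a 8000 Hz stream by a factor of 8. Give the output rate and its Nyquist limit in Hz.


Step 1 — output sample rate after interpolation by L:
fs_out = L * fs_in = 8 * 8000 = 64000 Hz

Step 2 — Nyquist frequency of the output stream:
f_Nyq = fs_out / 2 = 64000 / 2 = 32000.0 Hz

fs_out = 64000 Hz; f_Nyquist = 32000.0 Hz


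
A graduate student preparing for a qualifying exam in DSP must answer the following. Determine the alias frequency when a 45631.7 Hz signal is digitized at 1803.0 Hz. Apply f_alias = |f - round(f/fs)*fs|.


Compute the nearest integer multiple of fs to the signal:
n = round(45631.7 / 1803.0) = 25
f_alias = |45631.7 - 25 * 1803.0|
        = |45631.7 - 45075.0|
        = 556.7 Hz

556.7


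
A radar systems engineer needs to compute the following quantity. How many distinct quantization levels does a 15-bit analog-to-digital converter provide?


Number of quantization levels = 2^N
= 2^15
= 32768

32768


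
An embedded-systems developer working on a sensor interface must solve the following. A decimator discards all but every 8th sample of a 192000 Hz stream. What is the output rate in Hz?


Decimation reduces the sample rate:
fs_out = fs_in / M
       = 192000 / 8
       = 24000.0 Hz

24000.0 Hz


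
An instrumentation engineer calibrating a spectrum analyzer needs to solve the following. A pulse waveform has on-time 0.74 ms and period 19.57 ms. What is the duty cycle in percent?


Duty cycle as a percentage:
DC = (t_on / T) * 100
   = (0.74 / 19.57) * 100
   = 0.037813 * 100
   = 3.78 %

3.78 %


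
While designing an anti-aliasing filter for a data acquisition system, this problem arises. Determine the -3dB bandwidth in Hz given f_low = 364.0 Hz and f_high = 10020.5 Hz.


Bandwidth is the difference of -3dB frequencies:
BW = f_high - f_low
   = 10020.5 - 364.0
   = 9656.5 Hz

9656.5 Hz


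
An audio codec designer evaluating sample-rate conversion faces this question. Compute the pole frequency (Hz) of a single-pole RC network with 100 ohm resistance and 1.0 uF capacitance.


Cutoff frequency of a first-order RC filter:
fc = 1 / (2 * pi * R * C)
C = 1.0 uF = 1e-06 F
fc = 1 / (2 * pi * 100 * 1e-06)
   = 1 / 0.00062831853071796
   = 1591.549431 Hz

1591.549431 Hz


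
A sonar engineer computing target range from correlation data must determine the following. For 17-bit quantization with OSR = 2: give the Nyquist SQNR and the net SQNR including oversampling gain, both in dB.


Step 1 — baseline SQNR at Nyquist:
SQNR_base = 6.02*N + 1.76
          = 6.02*17 + 1.76
          = 104.1 dB

Step 2 — oversampling processing gain:
G = 10*log10(OSR) = 10*log10(2) = 3.01 dB

Step 3 — total:
SQNR_total = 104.1 + 3.01 = 107.11 dB

Base SQNR = 104.1 dB; oversampled SQNR = 107.11 dB


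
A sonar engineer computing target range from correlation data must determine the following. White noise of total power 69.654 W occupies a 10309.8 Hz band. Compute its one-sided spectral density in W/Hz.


Power spectral density:
PSD = P / BW
    = 69.654 / 10309.8
    = 0.0067561 W/Hz

0.0067561 W/Hz


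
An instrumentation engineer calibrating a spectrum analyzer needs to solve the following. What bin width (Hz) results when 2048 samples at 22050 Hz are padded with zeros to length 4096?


Frequency resolution after zero-padding:
N_padded = 2048 * 2 = 4096
df = fs / N_padded
   = 22050 / 4096
   = 5.3833 Hz

5.3833 Hz


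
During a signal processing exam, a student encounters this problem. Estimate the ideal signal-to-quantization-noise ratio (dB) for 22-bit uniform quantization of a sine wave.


Theoretical SNR for a full-scale sinusoid:
SNR = 6.02 * N + 1.76
    = 6.02 * 22 + 1.76
    = 132.44 + 1.76
    = 134.2 dB

134.2 dB


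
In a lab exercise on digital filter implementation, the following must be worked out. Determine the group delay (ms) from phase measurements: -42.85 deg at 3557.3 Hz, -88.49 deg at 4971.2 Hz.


Group delay from phase difference:
tau = -d(phi)/d(omega)
d(phi) = -45.64 deg = -0.796568 rad
d(omega) = 2*pi*(4971.2 - 3557.3) = 8883.7957 rad/s
tau = -(-0.796568) / 8883.7957
    = 0.0897 ms

0.0897 ms


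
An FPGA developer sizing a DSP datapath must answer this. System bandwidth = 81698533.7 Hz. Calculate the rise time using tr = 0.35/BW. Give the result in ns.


Rise time from bandwidth relationship:
tr = 0.35 / BW
   = 0.35 / 81698533.7
   = 4.284042616e-09 s
   = 4.284 ns

4.284 ns


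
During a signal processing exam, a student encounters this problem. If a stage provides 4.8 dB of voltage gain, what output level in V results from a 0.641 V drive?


Output voltage from dB gain:
V_out = V_in * 10^(gain_dB / 20)
      = 0.641 * 10^(4.8 / 20)
      = 0.641 * 1.737801
      = 1.1139 V

1.1139 V


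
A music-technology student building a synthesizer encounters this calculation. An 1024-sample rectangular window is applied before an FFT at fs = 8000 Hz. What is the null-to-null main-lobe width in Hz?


Main lobe width for a rectangular window:
Width = 2 * fs / N
      = 2 * 8000 / 1024
      = 16000 / 1024
      = 15.625 Hz

15.625 Hz


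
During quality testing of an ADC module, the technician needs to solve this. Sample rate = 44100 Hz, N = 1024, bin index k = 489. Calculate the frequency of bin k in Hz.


Frequency of DFT bin k:
f_k = k * fs / N
    = 489 * 44100 / 1024
    = 21564900 / 1024
    = 21059.473 Hz

21059.473 Hz


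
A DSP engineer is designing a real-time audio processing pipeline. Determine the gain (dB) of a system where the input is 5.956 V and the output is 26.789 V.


Voltage gain in dB:
G = 20 * log10(Vout / Vin)
  = 20 * log10(26.789 / 5.956)
  = 20 * log10(4.497817)
  = 20 * 0.653002
  = 13.06 dB

13.06 dB


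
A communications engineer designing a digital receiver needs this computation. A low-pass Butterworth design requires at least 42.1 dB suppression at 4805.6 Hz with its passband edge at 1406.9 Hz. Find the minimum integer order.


Butterworth filter order formula:
n = log10(10^(A/10) - 1) / (2 * log10(f_stop/f_pass))
10^(42.1/10) - 1 = 16217.101
f_stop/f_pass = 4805.6 / 1406.9 = 3.4157
n = 3.9457 -> ceil = 4

4


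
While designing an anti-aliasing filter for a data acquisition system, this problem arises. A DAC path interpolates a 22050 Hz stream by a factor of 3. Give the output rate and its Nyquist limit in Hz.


Step 1 — output sample rate after interpolation by L:
fs_out = L * fs_in = 3 * 22050 = 66150 Hz

Step 2 — Nyquist frequency of the output stream:
f_Nyq = fs_out / 2 = 66150 / 2 = 33075.0 Hz

fs_out = 66150 Hz; f_Nyquist = 33075.0 Hz


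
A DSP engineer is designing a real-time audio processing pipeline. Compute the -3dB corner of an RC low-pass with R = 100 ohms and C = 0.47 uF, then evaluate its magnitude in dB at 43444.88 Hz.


Step 1 — cutoff frequency:
fc = 1 / (2*pi*R*C)
C = 0.47 uF = 4.7e-07 F
fc = 1 / (2*pi*100*4.7e-07)
   = 3386.275 Hz

Step 2 — magnitude at f = 43444.88 Hz:
|H(f)| = 1 / sqrt(1 + (f/fc)^2)
f/fc = 43444.88 / 3386.275 = 12.829696
|H| = 1 / sqrt(1 + 164.601099) = 0.0777085
|H|_dB = 20*log10(0.0777085) = -22.19 dB

fc = 3386.275 Hz; |H(43444.88 Hz)| = -22.19 dB


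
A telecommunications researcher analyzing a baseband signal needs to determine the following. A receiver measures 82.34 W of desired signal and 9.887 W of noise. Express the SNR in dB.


SNR in decibels:
SNR = 10 * log10(Ps / Pn)
    = 10 * log10(82.34 / 9.887)
    = 10 * log10(8.3281)
    = 10 * 0.9205
    = 9.21 dB

9.21 dB


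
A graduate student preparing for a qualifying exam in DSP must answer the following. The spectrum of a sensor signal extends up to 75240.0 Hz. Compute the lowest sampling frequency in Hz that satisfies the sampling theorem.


The Nyquist rate is twice the maximum frequency component.
fs_min = 2 * fmax
      = 2 * 75240.0
      = 150480.0 Hz

150480.0


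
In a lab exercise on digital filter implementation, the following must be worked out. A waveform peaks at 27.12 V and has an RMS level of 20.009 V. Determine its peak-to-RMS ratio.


Crest factor is the ratio of peak to RMS:
CF = V_peak / V_rms
   = 27.12 / 20.009
   = 1.3554

1.3554


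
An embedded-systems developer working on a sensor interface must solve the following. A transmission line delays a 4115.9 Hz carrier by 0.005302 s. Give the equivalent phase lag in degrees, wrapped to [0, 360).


Phase shift from frequency and time delay:
phi = 360 * f * t_delay
    = 360 * 4115.9 * 0.005302
    = 7856.1 degrees
    mod 360 = 296.1 degrees

296.1 degrees


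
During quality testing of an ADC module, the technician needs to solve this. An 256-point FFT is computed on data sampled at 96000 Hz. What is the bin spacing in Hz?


DFT frequency resolution:
df = fs / N
   = 96000 / 256
   = 375.0 Hz

375.0 Hz


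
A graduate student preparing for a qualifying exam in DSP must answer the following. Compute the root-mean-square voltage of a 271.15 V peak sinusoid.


RMS voltage for a sinusoidal waveform:
V_rms = V_peak / sqrt(2)
      = 271.15 / 1.414214
      = 191.732 V

191.732 V


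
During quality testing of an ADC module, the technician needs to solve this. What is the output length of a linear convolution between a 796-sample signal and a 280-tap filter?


Linear convolution output length:
L = N + M - 1
  = 796 + 280 - 1
  = 1075 samples

1075


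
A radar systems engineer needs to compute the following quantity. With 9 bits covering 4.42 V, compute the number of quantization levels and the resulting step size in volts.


Step 1 — number of quantization levels:
L = 2^N = 2^9 = 512

Step 2 — LSB step size:
delta = Vfs / L
      = 4.42 / 512
      = 0.00863281 V

Levels = 512; step size = 0.00863281 V


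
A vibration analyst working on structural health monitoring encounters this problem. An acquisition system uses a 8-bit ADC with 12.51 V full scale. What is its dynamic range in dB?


Dynamic range from full-scale to LSB:
V_min = V_max / 2^bits = 12.51 / 2^8
DR = 20 * log10(V_max / V_min)
   = 20 * log10(2^8)
   = 20 * 8 * log10(2)
   = 48.16 dB

48.16 dB


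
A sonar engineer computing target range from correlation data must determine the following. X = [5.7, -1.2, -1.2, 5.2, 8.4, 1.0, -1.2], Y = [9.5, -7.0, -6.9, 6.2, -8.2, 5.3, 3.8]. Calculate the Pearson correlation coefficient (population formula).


Pearson correlation coefficient (population):
r = cov(X,Y) / (std(X) * std(Y))
Mean X = 2.3857, Mean Y = 0.3857
Cov(X,Y) = 4.069796
Std(X) = 3.69495, Std(Y) = 6.907848
r = 0.1594

0.1594
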